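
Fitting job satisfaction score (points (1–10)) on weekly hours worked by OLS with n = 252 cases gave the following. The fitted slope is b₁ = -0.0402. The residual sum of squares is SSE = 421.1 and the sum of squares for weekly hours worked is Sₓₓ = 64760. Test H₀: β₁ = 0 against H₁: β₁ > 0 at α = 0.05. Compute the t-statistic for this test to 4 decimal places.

MSE = SSE/(n − 2) = 421.1/250 = 1.6844.
SE(b₁) = √(MSE/Sₓₓ) = √(1.6844/64760) = 0.00509999.
t = -0.0402 / 0.00509999 = -7.8824.
df = n − 2 = 250.
One-sided p ≈ 1.0000, which is ≥ 0.05, so fail to reject H₀.
The data do not give significant evidence that the true slope on weekly hours worked is positive.

t = -7.8824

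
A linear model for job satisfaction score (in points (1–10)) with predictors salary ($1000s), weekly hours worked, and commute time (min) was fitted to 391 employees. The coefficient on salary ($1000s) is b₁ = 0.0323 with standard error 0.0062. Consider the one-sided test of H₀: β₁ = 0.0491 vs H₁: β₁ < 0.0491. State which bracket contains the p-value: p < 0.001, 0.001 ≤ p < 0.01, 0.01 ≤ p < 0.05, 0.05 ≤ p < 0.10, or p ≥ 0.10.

0.001 ≤ p < 0.01

t = (0.0323 − 0.0491) / 0.0062 = -2.710.
df = n − k − 1 = 391 − 3 − 1 = 387.
One-sided p = P(T_{387} < t) ≈ 0.0035.
So 0.001 ≤ p < 0.01.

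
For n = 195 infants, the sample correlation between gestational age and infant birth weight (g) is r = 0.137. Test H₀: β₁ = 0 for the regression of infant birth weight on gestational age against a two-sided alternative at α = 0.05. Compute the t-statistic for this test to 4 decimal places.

t = 1.9214

t = r·√(n − 2)/√(1 − r²) = 0.137·√193/√0.981231 = 1.9214.
df = n − 2 = 193.
Two-sided p ≈ 0.0562, which is ≥ 0.05, so fail to reject H₀.
The data do not give significant evidence of a linear association between gestational age and infant birth weight.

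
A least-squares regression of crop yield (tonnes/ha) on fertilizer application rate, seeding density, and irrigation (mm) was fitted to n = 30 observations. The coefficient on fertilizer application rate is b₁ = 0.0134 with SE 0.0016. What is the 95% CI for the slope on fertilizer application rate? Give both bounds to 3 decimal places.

(0.010, 0.017)

df = n − k − 1 = 30 − 3 − 1 = 26.
t* = t_{0.025, 26} = 2.055529.
Margin = t* × SE = 2.055529 × 0.0016 = 0.00329.
CI: 0.0134 ± 0.00329 → (0.010, 0.017).
With 95% confidence, each one-unit increase in fertilizer application rate is associated with a change of between 0.010 and 0.017 tonnes/ha in crop yield, holding the other predictors fixed.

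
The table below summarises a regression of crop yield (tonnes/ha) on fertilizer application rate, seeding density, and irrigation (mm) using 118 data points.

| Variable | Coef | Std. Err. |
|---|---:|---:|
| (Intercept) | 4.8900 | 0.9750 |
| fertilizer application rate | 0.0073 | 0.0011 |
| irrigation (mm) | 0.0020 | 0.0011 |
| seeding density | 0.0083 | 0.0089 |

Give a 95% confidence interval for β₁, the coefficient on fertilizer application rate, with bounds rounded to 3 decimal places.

Read off: b = 0.0073, SE = 0.0011 for fertilizer application rate.
df = n − k − 1 = 118 − 3 − 1 = 114.
t* = t_{0.025, 114} = 1.980992.
Margin = t* × SE = 1.980992 × 0.0011 = 0.00218.
CI: 0.0073 ± 0.00218 → (0.005, 0.009).

(0.005, 0.009)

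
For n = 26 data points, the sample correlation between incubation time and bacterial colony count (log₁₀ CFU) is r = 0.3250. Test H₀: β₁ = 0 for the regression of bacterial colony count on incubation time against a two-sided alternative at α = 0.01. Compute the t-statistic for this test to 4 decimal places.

t = r·√(n − 2)/√(1 − r²) = 0.3250·√24/√0.894375 = 1.6836.
df = n − 2 = 24.
Two-sided p ≈ 0.1052, which is ≥ 0.01, so fail to reject H₀.
The data do not give significant evidence of a linear association between incubation time and bacterial colony count.

t = 1.6836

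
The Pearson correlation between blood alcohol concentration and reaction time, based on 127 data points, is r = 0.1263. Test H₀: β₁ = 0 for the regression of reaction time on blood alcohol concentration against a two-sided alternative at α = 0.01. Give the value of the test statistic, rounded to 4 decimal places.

t = r·√(n − 2)/√(1 − r²) = 0.1263·√125/√0.984048 = 1.4235.
df = n − 2 = 125.
Two-sided p ≈ 0.1571, which is ≥ 0.01, so fail to reject H₀.
The data do not give significant evidence of a linear association between blood alcohol concentration and reaction time.

t = 1.4235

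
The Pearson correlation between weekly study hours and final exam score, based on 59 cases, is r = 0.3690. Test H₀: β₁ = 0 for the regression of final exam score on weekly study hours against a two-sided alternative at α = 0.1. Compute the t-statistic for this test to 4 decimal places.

t = r·√(n − 2)/√(1 − r²) = 0.3690·√57/√0.863839 = 2.9974.
df = n − 2 = 57.
Two-sided p ≈ 0.0040, which is < 0.1, so reject H₀.
There is evidence of a linear association between weekly study hours and final exam score.

t = 2.9974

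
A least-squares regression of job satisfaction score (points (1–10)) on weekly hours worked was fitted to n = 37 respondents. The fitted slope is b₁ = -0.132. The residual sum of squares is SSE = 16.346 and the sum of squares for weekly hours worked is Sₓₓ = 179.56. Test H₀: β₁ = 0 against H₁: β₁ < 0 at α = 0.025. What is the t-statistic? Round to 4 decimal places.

MSE = SSE/(n − 2) = 16.346/35 = 0.467029.
SE(b₁) = √(MSE/Sₓₓ) = √(0.467029/179.56) = 0.0509996.
t = -0.132 / 0.0509996 = -2.5883.
df = n − 2 = 35.
One-sided p ≈ 0.0070, which is < 0.025, so reject H₀.
There is evidence that the true slope on weekly hours worked is negative.

t = -2.5883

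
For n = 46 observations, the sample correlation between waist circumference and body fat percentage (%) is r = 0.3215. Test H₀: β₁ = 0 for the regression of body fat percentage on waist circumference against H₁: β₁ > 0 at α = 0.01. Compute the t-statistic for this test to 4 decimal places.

t = r·√(n − 2)/√(1 − r²) = 0.3215·√44/√0.896638 = 2.2522.
df = n − 2 = 44.
One-sided p ≈ 0.0147, which is ≥ 0.01, so fail to reject H₀.
The data do not give significant evidence of a linear association between waist circumference and body fat percentage.

t = 2.2522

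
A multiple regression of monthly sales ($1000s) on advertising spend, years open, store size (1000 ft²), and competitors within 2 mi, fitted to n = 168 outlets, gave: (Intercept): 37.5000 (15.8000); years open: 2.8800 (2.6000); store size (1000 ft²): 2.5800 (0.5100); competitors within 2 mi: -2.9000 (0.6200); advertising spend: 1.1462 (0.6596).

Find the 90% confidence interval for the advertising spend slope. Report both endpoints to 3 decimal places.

(0.055, 2.237)

Read off: b = 1.1462, SE = 0.6596 for advertising spend.
df = n − k − 1 = 168 − 4 − 1 = 163.
t* = t_{0.05, 163} = 1.654256.
Margin = t* × SE = 1.654256 × 0.6596 = 1.09115.
CI: 1.1462 ± 1.09115 → (0.055, 2.237).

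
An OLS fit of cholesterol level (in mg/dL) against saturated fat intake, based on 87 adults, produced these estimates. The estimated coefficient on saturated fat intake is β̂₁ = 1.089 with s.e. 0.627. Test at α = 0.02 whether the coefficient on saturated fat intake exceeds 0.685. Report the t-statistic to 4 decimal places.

H₀: β₁ = 0.685 vs H₁: β₁ > 0.685.
t = (β̂₁ − β₁⁰)/SE = (1.089 − 0.685) / 0.627 = 0.6443.
df = n − 2 = 87 − 2 = 85.
One-sided p ≈ 0.2605, which is ≥ 0.02, so fail to reject H₀.
The data do not give significant evidence that the true slope on saturated fat intake exceeds 0.685 mg/dL per unit.

t = 0.6443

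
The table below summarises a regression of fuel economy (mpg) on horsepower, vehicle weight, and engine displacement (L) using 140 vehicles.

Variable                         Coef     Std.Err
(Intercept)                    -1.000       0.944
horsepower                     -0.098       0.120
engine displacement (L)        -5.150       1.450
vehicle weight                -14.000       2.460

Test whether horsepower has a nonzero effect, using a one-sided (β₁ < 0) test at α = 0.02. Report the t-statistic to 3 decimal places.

Read off: b = -0.098, SE = 0.120 for horsepower.
H₀: β₁ = 0 vs H₁: β₁ < 0.
t = -0.098 / 0.120 = -0.817.
df = n − k − 1 = 140 − 3 − 1 = 136.
One-sided p ≈ 0.2078, which is ≥ 0.02, so fail to reject H₀.
The data do not give significant evidence that the true slope on horsepower is negative, holding the other predictors fixed.

t = -0.817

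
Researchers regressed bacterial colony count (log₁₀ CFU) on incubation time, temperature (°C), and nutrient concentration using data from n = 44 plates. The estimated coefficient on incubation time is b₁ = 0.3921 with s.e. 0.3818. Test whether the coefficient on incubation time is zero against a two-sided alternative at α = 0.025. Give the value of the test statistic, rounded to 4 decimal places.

H₀: β₁ = 0 vs H₁: β₁ ≠ 0.
t = (b₁ − β₁⁰)/SE = 0.3921 / 0.3818 = 1.0270.
df = n − k − 1 = 44 − 3 − 1 = 40.
Two-sided p ≈ 0.3106, which is ≥ 0.025, so fail to reject H₀.
The data do not give significant evidence of an association between incubation time and bacterial colony count, after adjusting for the other predictors.

t = 1.0270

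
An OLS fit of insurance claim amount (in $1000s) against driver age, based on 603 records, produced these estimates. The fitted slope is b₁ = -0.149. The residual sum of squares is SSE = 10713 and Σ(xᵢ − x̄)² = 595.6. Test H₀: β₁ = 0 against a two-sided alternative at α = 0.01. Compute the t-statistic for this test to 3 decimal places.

t = -0.861

MSE = SSE/(n − 2) = 10713/601 = 17.8253.
SE(b₁) = √(MSE/Sₓₓ) = √(17.8253/595.6) = 0.172998.
t = -0.149 / 0.172998 = -0.861.
df = n − 2 = 601.
Two-sided p ≈ 0.3894, which is ≥ 0.01, so fail to reject H₀.
The data do not give significant evidence of an association between driver age and insurance claim amount.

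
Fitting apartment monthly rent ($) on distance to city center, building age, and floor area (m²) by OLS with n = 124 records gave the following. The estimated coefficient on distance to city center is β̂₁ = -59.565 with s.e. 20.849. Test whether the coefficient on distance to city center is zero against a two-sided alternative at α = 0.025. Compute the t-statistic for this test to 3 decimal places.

H₀: β₁ = 0 vs H₁: β₁ ≠ 0.
t = (β̂₁ − β₁⁰)/SE = -59.565 / 20.849 = -2.857.
df = n − k − 1 = 124 − 3 − 1 = 120.
Two-sided p ≈ 0.0050, which is < 0.025, so reject H₀.
There is evidence that distance to city center is associated with apartment monthly rent, holding the other predictors fixed.

t = -2.857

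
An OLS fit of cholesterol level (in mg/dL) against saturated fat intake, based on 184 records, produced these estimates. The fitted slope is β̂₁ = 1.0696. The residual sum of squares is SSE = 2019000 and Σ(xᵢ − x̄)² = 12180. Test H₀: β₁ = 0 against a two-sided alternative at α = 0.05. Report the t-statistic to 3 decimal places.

t = 1.121

MSE = SSE/(n − 2) = 2019000/182 = 11093.4.
SE(β̂₁) = √(MSE/Sₓₓ) = √(11093.4/12180) = 0.954353.
t = 1.0696 / 0.954353 = 1.121.
df = n − 2 = 182.
Two-sided p ≈ 0.2639, which is ≥ 0.05, so fail to reject H₀.
The data do not give significant evidence of an association between saturated fat intake and cholesterol level.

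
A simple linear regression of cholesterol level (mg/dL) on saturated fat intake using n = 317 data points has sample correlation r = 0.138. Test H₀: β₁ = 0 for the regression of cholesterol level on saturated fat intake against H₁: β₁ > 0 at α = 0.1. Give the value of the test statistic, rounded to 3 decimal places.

t = 2.473

t = r·√(n − 2)/√(1 − r²) = 0.138·√315/√0.980956 = 2.473.
df = n − 2 = 315.
One-sided p ≈ 0.0070, which is < 0.1, so reject H₀.
There is evidence of a linear association between saturated fat intake and cholesterol level.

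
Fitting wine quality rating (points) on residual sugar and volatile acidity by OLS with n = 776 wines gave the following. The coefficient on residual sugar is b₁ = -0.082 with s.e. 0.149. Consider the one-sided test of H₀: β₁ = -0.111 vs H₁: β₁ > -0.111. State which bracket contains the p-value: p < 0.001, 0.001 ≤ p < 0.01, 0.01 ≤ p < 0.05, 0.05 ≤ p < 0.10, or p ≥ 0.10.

p ≥ 0.10

t = (-0.082 − (-0.111)) / 0.149 = 0.195.
df = n − k − 1 = 776 − 2 − 1 = 773.
One-sided p = P(T_{773} > t) ≈ 0.4229.
So p ≥ 0.10.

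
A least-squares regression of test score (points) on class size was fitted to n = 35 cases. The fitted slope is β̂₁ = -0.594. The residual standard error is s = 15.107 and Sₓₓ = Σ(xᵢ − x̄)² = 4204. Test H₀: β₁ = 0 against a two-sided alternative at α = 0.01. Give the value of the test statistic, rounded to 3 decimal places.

SE(β̂₁) = s/√Sₓₓ = 15.107/√4204 = 0.232995.
t = -0.594 / 0.232995 = -2.549.
df = n − 2 = 33.
Two-sided p ≈ 0.0156, which is ≥ 0.01, so fail to reject H₀.
The data do not give significant evidence of an association between class size and test score.

t = -2.549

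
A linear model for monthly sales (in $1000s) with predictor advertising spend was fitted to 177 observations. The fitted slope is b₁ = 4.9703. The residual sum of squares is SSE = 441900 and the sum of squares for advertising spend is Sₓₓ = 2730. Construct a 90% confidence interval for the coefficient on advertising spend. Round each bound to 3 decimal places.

MSE = SSE/(n − 2) = 441900/175 = 2525.14.
SE(b₁) = √(MSE/Sₓₓ) = √(2525.14/2730) = 0.961749.
df = n − 2 = 175.
t* = t_{0.05, 175} = 1.653607.
Margin = t* × SE = 1.653607 × 0.961749 = 1.59035.
CI: 4.9703 ± 1.59035 → (3.380, 6.561).
With 90% confidence, each one-unit increase in advertising spend is associated with a change of between 3.380 and 6.561 $1000s in monthly sales.

(3.380, 6.561)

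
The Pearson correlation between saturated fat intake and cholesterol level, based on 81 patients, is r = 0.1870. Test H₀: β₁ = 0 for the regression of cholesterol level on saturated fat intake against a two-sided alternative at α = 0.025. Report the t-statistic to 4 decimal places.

t = r·√(n − 2)/√(1 − r²) = 0.1870·√79/√0.965031 = 1.6919.
df = n − 2 = 79.
Two-sided p ≈ 0.0946, which is ≥ 0.025, so fail to reject H₀.
The data do not give significant evidence of a linear association between saturated fat intake and cholesterol level.

t = 1.6919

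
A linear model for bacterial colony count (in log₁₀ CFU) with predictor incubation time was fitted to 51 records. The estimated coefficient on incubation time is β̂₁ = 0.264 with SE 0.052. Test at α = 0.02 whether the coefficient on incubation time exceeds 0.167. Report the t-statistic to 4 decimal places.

H₀: β₁ = 0.167 vs H₁: β₁ > 0.167.
t = (β̂₁ − β₁⁰)/SE = (0.264 − 0.167) / 0.052 = 1.8654.
df = n − 2 = 51 − 2 = 49.
One-sided p ≈ 0.0341, which is ≥ 0.02, so fail to reject H₀.
The data do not give significant evidence that the true slope on incubation time exceeds 0.167 log₁₀ CFU per unit.

t = 1.8654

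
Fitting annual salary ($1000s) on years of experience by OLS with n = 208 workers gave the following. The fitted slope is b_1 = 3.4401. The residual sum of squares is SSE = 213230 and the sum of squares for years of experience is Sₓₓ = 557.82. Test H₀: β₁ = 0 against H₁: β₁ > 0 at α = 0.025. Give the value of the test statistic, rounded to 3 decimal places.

t = 2.525

MSE = SSE/(n − 2) = 213230/206 = 1035.1.
SE(b_1) = √(MSE/Sₓₓ) = √(1035.1/557.82) = 1.36221.
t = 3.4401 / 1.36221 = 2.525.
df = n − 2 = 206.
One-sided p ≈ 0.0062, which is < 0.025, so reject H₀.
There is evidence that the true slope on years of experience is positive.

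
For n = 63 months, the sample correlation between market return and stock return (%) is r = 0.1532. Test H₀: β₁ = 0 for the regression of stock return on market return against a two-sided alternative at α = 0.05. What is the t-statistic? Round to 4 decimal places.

t = r·√(n − 2)/√(1 − r²) = 0.1532·√61/√0.97653 = 1.2108.
df = n − 2 = 61.
Two-sided p ≈ 0.2306, which is ≥ 0.05, so fail to reject H₀.
The data do not give significant evidence of a linear association between market return and stock return.

t = 1.2108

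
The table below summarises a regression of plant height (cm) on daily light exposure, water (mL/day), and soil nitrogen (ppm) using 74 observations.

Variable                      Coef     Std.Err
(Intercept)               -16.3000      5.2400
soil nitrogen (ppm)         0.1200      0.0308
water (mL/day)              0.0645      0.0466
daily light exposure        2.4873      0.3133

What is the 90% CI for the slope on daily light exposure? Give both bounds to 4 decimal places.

Read off: b = 2.4873, SE = 0.3133 for daily light exposure.
df = n − k − 1 = 74 − 3 − 1 = 70.
t* = t_{0.05, 70} = 1.666914.
Margin = t* × SE = 1.666914 × 0.3133 = 0.522244.
CI: 2.4873 ± 0.522244 → (1.9651, 3.0095).

(1.9651, 3.0095)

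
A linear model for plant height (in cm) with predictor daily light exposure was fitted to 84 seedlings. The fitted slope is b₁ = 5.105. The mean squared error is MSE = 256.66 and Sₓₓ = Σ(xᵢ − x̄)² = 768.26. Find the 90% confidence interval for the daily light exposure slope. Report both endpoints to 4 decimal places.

(4.1434, 6.0666)

SE(b₁) = √(MSE/Sₓₓ) = √(256.66/768.26) = 0.577996.
df = n − 2 = 82.
t* = t_{0.05, 82} = 1.663649.
Margin = t* × SE = 1.663649 × 0.577996 = 0.961583.
CI: 5.105 ± 0.961583 → (4.1434, 6.0666).
With 90% confidence, each one-unit increase in daily light exposure is associated with a change of between 4.1434 and 6.0666 cm in plant height.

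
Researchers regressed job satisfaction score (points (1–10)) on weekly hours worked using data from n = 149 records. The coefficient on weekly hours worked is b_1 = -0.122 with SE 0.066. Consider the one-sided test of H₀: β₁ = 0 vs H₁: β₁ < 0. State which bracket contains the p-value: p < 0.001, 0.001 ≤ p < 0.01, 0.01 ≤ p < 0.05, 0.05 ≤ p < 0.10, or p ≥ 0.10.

0.01 ≤ p < 0.05

t = -0.122 / 0.066 = -1.848.
df = n − 2 = 149 − 2 = 147.
One-sided p = P(T_{147} < t) ≈ 0.0333.
So 0.01 ≤ p < 0.05.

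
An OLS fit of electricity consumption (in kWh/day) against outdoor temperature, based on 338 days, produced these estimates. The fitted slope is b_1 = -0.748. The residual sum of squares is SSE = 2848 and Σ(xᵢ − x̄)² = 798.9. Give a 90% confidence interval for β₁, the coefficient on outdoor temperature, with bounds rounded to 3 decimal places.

MSE = SSE/(n − 2) = 2848/336 = 8.47619.
SE(b_1) = √(MSE/Sₓₓ) = √(8.47619/798.9) = 0.103004.
df = n − 2 = 336.
t* = t_{0.05, 336} = 1.649401.
Margin = t* × SE = 1.649401 × 0.103004 = 0.16989.
CI: -0.748 ± 0.16989 → (-0.918, -0.578).
With 90% confidence, each one-unit increase in outdoor temperature is associated with a change of between -0.918 and -0.578 kWh/day in electricity consumption.

(-0.918, -0.578)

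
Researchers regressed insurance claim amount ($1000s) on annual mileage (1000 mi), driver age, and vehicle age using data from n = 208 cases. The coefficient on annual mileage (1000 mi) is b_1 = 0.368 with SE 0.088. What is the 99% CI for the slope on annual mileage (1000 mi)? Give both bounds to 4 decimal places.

df = n − k − 1 = 208 − 3 − 1 = 204.
t* = t_{0.005, 204} = 2.600144.
Margin = t* × SE = 2.600144 × 0.088 = 0.228813.
CI: 0.368 ± 0.228813 → (0.1392, 0.5968).
With 99% confidence, each one-unit increase in annual mileage (1000 mi) is associated with a change of between 0.1392 and 0.5968 $1000s in insurance claim amount, holding the other predictors fixed.

(0.1392, 0.5968)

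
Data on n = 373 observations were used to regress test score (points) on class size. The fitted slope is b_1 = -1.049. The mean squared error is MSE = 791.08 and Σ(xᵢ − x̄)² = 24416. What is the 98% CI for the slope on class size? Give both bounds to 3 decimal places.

SE(b_1) = √(MSE/Sₓₓ) = √(791.08/24416) = 0.18.
df = n − 2 = 371.
t* = t_{0.01, 371} = 2.336441.
Margin = t* × SE = 2.336441 × 0.18 = 0.42056.
CI: -1.049 ± 0.42056 → (-1.470, -0.628).
With 98% confidence, each one-unit increase in class size is associated with a change of between -1.470 and -0.628 points in test score.

(-1.470, -0.628)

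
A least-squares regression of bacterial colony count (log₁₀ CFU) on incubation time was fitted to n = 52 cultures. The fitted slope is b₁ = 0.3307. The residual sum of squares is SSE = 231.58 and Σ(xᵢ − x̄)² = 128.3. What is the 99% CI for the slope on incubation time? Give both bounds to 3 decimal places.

MSE = SSE/(n − 2) = 231.58/50 = 4.6316.
SE(b₁) = √(MSE/Sₓₓ) = √(4.6316/128.3) = 0.189999.
df = n − 2 = 50.
t* = t_{0.005, 50} = 2.677793.
Margin = t* × SE = 2.677793 × 0.189999 = 0.50878.
CI: 0.3307 ± 0.50878 → (-0.178, 0.839).
With 99% confidence, each one-unit increase in incubation time is associated with a change of between -0.178 and 0.839 log₁₀ CFU in bacterial colony count.

(-0.178, 0.839)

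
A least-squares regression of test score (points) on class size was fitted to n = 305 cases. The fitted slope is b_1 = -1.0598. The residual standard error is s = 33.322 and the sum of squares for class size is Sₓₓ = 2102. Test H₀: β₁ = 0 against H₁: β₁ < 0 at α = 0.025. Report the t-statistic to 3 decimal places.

SE(b_1) = s/√Sₓₓ = 33.322/√2102 = 0.7268.
t = -1.0598 / 0.7268 = -1.458.
df = n − 2 = 303.
One-sided p ≈ 0.0729, which is ≥ 0.025, so fail to reject H₀.
The data do not give significant evidence that the true slope on class size is negative.

t = -1.458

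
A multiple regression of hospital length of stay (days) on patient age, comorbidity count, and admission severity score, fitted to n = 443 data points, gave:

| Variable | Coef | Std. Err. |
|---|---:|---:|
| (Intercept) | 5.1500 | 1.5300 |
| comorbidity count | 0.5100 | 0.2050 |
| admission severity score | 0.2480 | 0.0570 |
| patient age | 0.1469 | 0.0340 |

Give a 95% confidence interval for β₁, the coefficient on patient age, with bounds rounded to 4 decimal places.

(0.0801, 0.2137)

Read off: b = 0.1469, SE = 0.0340 for patient age.
df = n − k − 1 = 443 − 3 − 1 = 439.
t* = t_{0.025, 439} = 1.965382.
Margin = t* × SE = 1.965382 × 0.0340 = 0.066823.
CI: 0.1469 ± 0.066823 → (0.0801, 0.2137).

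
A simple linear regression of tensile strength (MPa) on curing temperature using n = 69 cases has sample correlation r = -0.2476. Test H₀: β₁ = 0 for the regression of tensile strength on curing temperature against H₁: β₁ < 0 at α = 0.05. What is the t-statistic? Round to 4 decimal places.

t = r·√(n − 2)/√(1 − r²) = -0.2476·√67/√0.938694 = -2.0918.
df = n − 2 = 67.
One-sided p ≈ 0.0201, which is < 0.05, so reject H₀.
There is evidence of a linear association between curing temperature and tensile strength.

t = -2.0918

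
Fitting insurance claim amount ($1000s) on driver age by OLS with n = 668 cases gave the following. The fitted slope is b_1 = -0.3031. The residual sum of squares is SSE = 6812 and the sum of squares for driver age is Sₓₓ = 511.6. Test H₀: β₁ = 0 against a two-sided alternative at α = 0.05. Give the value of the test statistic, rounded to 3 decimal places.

t = -2.144

MSE = SSE/(n − 2) = 6812/666 = 10.2282.
SE(b_1) = √(MSE/Sₓₓ) = √(10.2282/511.6) = 0.141395.
t = -0.3031 / 0.141395 = -2.144.
df = n − 2 = 666.
Two-sided p ≈ 0.0324, which is < 0.05, so reject H₀.
There is evidence that driver age is associated with insurance claim amount.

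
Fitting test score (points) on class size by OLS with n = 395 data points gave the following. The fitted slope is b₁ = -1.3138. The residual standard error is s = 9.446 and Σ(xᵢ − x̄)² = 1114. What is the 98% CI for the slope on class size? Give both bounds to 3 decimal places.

SE(b₁) = s/√Sₓₓ = 9.446/√1114 = 0.283012.
df = n − 2 = 393.
t* = t_{0.01, 393} = 2.335874.
Margin = t* × SE = 2.335874 × 0.283012 = 0.66108.
CI: -1.3138 ± 0.66108 → (-1.975, -0.653).
With 98% confidence, each one-unit increase in class size is associated with a change of between -1.975 and -0.653 points in test score.

(-1.975, -0.653)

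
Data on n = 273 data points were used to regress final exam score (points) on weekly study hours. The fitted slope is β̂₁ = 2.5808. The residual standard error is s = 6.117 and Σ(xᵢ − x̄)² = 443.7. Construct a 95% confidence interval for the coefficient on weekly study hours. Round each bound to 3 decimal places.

(2.009, 3.153)

SE(β̂₁) = s/√Sₓₓ = 6.117/√443.7 = 0.290398.
df = n − 2 = 271.
t* = t_{0.025, 271} = 1.968756.
Margin = t* × SE = 1.968756 × 0.290398 = 0.57172.
CI: 2.5808 ± 0.57172 → (2.009, 3.153).
With 95% confidence, each one-unit increase in weekly study hours is associated with a change of between 2.009 and 3.153 points in final exam score.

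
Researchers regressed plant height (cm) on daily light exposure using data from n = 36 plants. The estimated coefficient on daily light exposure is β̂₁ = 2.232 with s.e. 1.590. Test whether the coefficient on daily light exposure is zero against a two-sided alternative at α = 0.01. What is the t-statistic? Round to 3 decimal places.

t = 1.404

H₀: β₁ = 0 vs H₁: β₁ ≠ 0.
t = (β̂₁ − β₁⁰)/SE = 2.232 / 1.590 = 1.404.
df = n − 2 = 36 − 2 = 34.
Two-sided p ≈ 0.1695, which is ≥ 0.01, so fail to reject H₀.
The data do not give significant evidence of an association between daily light exposure and plant height.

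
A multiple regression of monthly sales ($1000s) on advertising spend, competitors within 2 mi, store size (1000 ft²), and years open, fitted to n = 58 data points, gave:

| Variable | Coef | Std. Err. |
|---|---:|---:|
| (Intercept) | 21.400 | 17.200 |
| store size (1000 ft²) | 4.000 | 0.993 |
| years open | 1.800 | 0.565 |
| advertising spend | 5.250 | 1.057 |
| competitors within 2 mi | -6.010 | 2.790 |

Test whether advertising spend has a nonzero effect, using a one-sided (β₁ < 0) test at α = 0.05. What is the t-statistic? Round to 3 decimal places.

Read off: b = 5.250, SE = 1.057 for advertising spend.
H₀: β₁ = 0 vs H₁: β₁ < 0.
t = 5.250 / 1.057 = 4.967.
df = n − k − 1 = 58 − 4 − 1 = 53.
One-sided p ≈ 1.0000, which is ≥ 0.05, so fail to reject H₀.
The data do not give significant evidence that the true slope on advertising spend is negative, holding the other predictors fixed.

t = 4.967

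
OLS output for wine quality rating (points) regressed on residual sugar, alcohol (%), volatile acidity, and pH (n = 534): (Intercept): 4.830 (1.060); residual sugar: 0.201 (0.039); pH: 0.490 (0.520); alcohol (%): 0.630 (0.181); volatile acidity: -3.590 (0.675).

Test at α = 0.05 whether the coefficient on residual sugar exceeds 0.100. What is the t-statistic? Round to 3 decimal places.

t = 2.590

Read off: b = 0.201, SE = 0.039 for residual sugar.
H₀: β₁ = 0.100 vs H₁: β₁ > 0.100.
t = (0.201 − 0.100) / 0.039 = 2.590.
df = n − k − 1 = 534 − 4 − 1 = 529.
One-sided p ≈ 0.0049, which is < 0.05, so reject H₀.
There is evidence that the true slope on residual sugar exceeds 0.100 points per unit, holding the other predictors fixed.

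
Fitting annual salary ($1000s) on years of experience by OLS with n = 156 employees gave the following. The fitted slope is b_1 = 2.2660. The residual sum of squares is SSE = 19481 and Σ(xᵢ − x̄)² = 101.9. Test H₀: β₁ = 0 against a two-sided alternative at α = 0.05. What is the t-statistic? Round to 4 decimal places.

t = 2.0338

MSE = SSE/(n − 2) = 19481/154 = 126.5.
SE(b_1) = √(MSE/Sₓₓ) = √(126.5/101.9) = 1.11419.
t = 2.2660 / 1.11419 = 2.0338.
df = n − 2 = 154.
Two-sided p ≈ 0.0437, which is < 0.05, so reject H₀.
There is evidence that years of experience is associated with annual salary.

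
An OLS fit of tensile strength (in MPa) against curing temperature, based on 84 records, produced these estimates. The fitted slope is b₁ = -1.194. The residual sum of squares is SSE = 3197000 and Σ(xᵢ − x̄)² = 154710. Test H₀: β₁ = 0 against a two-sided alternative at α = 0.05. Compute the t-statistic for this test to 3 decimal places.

MSE = SSE/(n − 2) = 3197000/82 = 38987.8.
SE(b₁) = √(MSE/Sₓₓ) = √(38987.8/154710) = 0.502002.
t = -1.194 / 0.502002 = -2.378.
df = n − 2 = 82.
Two-sided p ≈ 0.0197, which is < 0.05, so reject H₀.
There is evidence that curing temperature is associated with tensile strength.

t = -2.378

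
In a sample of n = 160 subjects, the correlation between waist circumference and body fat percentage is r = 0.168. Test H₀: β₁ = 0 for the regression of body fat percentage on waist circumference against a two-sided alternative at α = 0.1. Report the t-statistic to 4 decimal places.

t = 2.1422

t = r·√(n − 2)/√(1 − r²) = 0.168·√158/√0.971776 = 2.1422.
df = n − 2 = 158.
Two-sided p ≈ 0.0337, which is < 0.1, so reject H₀.
There is evidence of a linear association between waist circumference and body fat percentage.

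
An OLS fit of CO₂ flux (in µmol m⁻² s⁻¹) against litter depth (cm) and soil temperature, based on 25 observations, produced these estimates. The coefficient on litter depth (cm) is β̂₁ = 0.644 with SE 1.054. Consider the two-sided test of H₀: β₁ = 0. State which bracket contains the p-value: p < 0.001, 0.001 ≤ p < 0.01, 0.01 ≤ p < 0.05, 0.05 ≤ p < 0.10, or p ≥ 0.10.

p ≥ 0.10

t = 0.644 / 1.054 = 0.611.
df = n − k − 1 = 25 − 2 − 1 = 22.
Two-sided p = 2·P(T_{22} > |t|) ≈ 0.5475.
So p ≥ 0.10.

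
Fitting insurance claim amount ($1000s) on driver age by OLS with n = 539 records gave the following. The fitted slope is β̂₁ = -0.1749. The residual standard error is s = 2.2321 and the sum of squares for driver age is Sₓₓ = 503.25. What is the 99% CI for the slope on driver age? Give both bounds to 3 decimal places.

SE(β̂₁) = s/√Sₓₓ = 2.2321/√503.25 = 0.0994997.
df = n − 2 = 537.
t* = t_{0.005, 537} = 2.585016.
Margin = t* × SE = 2.585016 × 0.0994997 = 0.25721.
CI: -0.1749 ± 0.25721 → (-0.432, 0.082).
With 99% confidence, each one-unit increase in driver age is associated with a change of between -0.432 and 0.082 $1000s in insurance claim amount.

(-0.432, 0.082)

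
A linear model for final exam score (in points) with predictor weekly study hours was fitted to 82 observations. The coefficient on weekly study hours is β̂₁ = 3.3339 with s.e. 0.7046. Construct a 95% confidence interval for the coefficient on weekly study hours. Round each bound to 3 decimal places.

(1.932, 4.736)

df = n − 2 = 82 − 2 = 80.
t* = t_{0.025, 80} = 1.990063.
Margin = t* × SE = 1.990063 × 0.7046 = 1.40220.
CI: 3.3339 ± 1.40220 → (1.932, 4.736).
With 95% confidence, each one-unit increase in weekly study hours is associated with a change of between 1.932 and 4.736 points in final exam score.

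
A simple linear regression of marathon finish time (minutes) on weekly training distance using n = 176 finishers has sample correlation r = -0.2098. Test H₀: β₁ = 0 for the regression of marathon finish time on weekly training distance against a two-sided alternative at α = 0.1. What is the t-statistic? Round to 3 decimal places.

t = r·√(n − 2)/√(1 − r²) = -0.2098·√174/√0.955984 = -2.830.
df = n − 2 = 174.
Two-sided p ≈ 0.0052, which is < 0.1, so reject H₀.
There is evidence of a linear association between weekly training distance and marathon finish time.

t = -2.830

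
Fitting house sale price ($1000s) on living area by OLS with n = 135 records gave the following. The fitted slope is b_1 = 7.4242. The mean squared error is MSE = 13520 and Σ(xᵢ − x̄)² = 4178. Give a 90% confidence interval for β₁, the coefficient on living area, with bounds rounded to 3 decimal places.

(4.445, 10.404)

SE(b_1) = √(MSE/Sₓₓ) = √(13520/4178) = 1.79889.
df = n − 2 = 133.
t* = t_{0.05, 133} = 1.656391.
Margin = t* × SE = 1.656391 × 1.79889 = 2.97966.
CI: 7.4242 ± 2.97966 → (4.445, 10.404).
With 90% confidence, each one-unit increase in living area is associated with a change of between 4.445 and 10.404 $1000s in house sale price.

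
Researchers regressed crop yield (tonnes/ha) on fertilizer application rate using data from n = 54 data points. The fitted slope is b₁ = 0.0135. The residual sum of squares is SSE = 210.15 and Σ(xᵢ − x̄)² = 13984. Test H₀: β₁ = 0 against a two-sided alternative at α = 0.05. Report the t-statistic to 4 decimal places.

t = 0.7941

MSE = SSE/(n − 2) = 210.15/52 = 4.04135.
SE(b₁) = √(MSE/Sₓₓ) = √(4.04135/13984) = 0.0169999.
t = 0.0135 / 0.0169999 = 0.7941.
df = n − 2 = 52.
Two-sided p ≈ 0.4307, which is ≥ 0.05, so fail to reject H₀.
The data do not give significant evidence of an association between fertilizer application rate and crop yield.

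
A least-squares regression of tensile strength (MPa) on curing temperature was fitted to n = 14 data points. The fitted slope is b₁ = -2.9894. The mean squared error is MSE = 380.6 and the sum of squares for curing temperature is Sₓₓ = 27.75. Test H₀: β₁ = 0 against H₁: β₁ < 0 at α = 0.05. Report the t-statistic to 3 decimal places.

SE(b₁) = √(MSE/Sₓₓ) = √(380.6/27.75) = 3.70342.
t = -2.9894 / 3.70342 = -0.807.
df = n − 2 = 12.
One-sided p ≈ 0.2176, which is ≥ 0.05, so fail to reject H₀.
The data do not give significant evidence that the true slope on curing temperature is negative.

t = -0.807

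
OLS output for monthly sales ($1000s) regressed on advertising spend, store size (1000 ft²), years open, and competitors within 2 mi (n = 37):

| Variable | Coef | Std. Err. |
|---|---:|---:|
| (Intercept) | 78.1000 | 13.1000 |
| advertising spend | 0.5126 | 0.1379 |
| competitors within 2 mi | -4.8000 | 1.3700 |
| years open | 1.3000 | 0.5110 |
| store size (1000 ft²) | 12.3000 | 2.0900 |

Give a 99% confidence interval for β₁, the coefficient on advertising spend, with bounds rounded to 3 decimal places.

(0.135, 0.890)

Read off: b = 0.5126, SE = 0.1379 for advertising spend.
df = n − k − 1 = 37 − 4 − 1 = 32.
t* = t_{0.005, 32} = 2.738481.
Margin = t* × SE = 2.738481 × 0.1379 = 0.37764.
CI: 0.5126 ± 0.37764 → (0.135, 0.890).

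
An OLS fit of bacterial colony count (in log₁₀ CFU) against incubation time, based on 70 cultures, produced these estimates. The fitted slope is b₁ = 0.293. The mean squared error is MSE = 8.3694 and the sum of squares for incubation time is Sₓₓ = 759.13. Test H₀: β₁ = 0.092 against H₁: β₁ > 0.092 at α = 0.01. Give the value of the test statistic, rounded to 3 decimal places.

t = 1.914

SE(b₁) = √(MSE/Sₓₓ) = √(8.3694/759.13) = 0.105.
t = (0.293 − 0.092) / 0.105 = 1.914.
df = n − 2 = 68.
One-sided p ≈ 0.0299, which is ≥ 0.01, so fail to reject H₀.
The data do not give significant evidence that the true slope on incubation time exceeds 0.092 log₁₀ CFU per unit.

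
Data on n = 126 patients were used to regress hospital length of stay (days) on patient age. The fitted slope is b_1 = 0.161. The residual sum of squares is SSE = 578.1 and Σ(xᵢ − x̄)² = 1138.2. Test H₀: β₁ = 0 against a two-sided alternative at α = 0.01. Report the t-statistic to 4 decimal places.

MSE = SSE/(n − 2) = 578.1/124 = 4.6621.
SE(b_1) = √(MSE/Sₓₓ) = √(4.6621/1138.2) = 0.0640002.
t = 0.161 / 0.0640002 = 2.5156.
df = n − 2 = 124.
Two-sided p ≈ 0.0132, which is ≥ 0.01, so fail to reject H₀.
The data do not give significant evidence of an association between patient age and hospital length of stay.

t = 2.5156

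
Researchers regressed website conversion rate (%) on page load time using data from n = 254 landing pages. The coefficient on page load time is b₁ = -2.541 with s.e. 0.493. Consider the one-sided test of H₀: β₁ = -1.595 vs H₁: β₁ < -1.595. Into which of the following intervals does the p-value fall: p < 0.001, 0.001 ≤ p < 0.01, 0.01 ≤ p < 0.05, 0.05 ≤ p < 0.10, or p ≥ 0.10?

t = (-2.541 − (-1.595)) / 0.493 = -1.919.
df = n − 2 = 254 − 2 = 252.
One-sided p = P(T_{252} < t) ≈ 0.0281.
So 0.01 ≤ p < 0.05.

0.01 ≤ p < 0.05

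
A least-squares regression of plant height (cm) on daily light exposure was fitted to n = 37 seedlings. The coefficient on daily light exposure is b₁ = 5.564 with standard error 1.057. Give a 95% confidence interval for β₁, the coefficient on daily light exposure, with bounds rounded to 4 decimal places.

df = n − 2 = 37 − 2 = 35.
t* = t_{0.025, 35} = 2.030108.
Margin = t* × SE = 2.030108 × 1.057 = 2.145824.
CI: 5.564 ± 2.145824 → (3.4182, 7.7098).
With 95% confidence, each one-unit increase in daily light exposure is associated with a change of between 3.4182 and 7.7098 cm in plant height.

(3.4182, 7.7098)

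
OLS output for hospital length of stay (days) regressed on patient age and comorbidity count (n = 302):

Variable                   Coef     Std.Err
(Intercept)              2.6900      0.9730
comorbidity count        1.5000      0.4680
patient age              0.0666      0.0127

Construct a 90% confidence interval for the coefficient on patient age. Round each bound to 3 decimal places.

Read off: b = 0.0666, SE = 0.0127 for patient age.
df = n − k − 1 = 302 − 2 − 1 = 299.
t* = t_{0.05, 299} = 1.649966.
Margin = t* × SE = 1.649966 × 0.0127 = 0.02095.
CI: 0.0666 ± 0.02095 → (0.046, 0.088).

(0.046, 0.088)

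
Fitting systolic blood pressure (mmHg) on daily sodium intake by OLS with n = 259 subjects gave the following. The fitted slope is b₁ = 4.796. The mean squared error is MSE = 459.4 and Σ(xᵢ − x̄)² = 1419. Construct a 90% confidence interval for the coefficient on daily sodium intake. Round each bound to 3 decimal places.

SE(b₁) = √(MSE/Sₓₓ) = √(459.4/1419) = 0.56899.
df = n − 2 = 257.
t* = t_{0.05, 257} = 1.650804.
Margin = t* × SE = 1.650804 × 0.56899 = 0.93929.
CI: 4.796 ± 0.93929 → (3.857, 5.735).
With 90% confidence, each one-unit increase in daily sodium intake is associated with a change of between 3.857 and 5.735 mmHg in systolic blood pressure.

(3.857, 5.735)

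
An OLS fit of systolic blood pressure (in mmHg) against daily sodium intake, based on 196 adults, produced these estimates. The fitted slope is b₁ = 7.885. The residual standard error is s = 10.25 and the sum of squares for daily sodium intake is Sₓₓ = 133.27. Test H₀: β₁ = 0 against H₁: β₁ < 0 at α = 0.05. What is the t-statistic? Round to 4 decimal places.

t = 8.8806

SE(b₁) = s/√Sₓₓ = 10.25/√133.27 = 0.887887.
t = 7.885 / 0.887887 = 8.8806.
df = n − 2 = 194.
One-sided p ≈ 1.0000, which is ≥ 0.05, so fail to reject H₀.
The data do not give significant evidence that the true slope on daily sodium intake is negative.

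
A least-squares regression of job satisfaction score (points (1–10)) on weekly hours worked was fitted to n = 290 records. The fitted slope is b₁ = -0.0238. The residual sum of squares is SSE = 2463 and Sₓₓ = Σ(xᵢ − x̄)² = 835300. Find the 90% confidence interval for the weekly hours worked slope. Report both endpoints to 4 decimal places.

MSE = SSE/(n − 2) = 2463/288 = 8.55208.
SE(b₁) = √(MSE/Sₓₓ) = √(8.55208/835300) = 0.00319974.
df = n − 2 = 288.
t* = t_{0.05, 288} = 1.650162.
Margin = t* × SE = 1.650162 × 0.00319974 = 0.005280.
CI: -0.0238 ± 0.005280 → (-0.0291, -0.0185).
With 90% confidence, each one-unit increase in weekly hours worked is associated with a change of between -0.0291 and -0.0185 points (1–10) in job satisfaction score.

(-0.0291, -0.0185)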